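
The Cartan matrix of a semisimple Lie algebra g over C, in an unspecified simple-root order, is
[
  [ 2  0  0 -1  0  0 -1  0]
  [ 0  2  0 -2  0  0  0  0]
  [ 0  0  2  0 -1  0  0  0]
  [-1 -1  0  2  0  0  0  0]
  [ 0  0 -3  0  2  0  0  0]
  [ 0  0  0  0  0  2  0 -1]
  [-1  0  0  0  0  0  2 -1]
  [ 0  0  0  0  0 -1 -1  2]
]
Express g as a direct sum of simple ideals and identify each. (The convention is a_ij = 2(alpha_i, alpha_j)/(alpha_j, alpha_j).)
The diagram associated to this matrix has two connected components: the simple roots {alpha_1, alpha_2, alpha_4, alpha_6, alpha_7, alpha_8} form a chain of 6 nodes with a double edge at one end; the terminal node there is the unique long simple root (C_6), and {alpha_3, alpha_5} form two nodes joined by a triple edge (G_2). A semisimple Lie algebra decomposes uniquely as the direct sum of simple ideals, one per connected component of its Dynkin diagram, so g ≅ C_6 ⊕ G_2 (dimension 78 + 14 = 92).

C6 + G2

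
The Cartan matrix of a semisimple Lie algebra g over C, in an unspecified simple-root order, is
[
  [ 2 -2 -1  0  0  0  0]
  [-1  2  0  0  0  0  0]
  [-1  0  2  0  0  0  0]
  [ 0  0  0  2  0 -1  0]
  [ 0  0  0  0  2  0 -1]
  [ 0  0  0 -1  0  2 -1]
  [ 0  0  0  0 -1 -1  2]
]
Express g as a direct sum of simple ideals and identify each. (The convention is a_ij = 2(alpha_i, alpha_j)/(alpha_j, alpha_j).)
A_4 + B_3

The diagram associated to this matrix has two connected components: the simple roots {alpha_4, alpha_5, alpha_6, alpha_7} form a chain of 4 nodes with single edges (A_4), and {alpha_1, alpha_2, alpha_3} form a chain of 3 nodes with a double edge at one end; the terminal node there is the unique short simple root (B_3). A semisimple Lie algebra decomposes uniquely as the direct sum of simple ideals, one per connected component of its Dynkin diagram, so g ≅ A_4 ⊕ B_3 (dimension 24 + 21 = 45).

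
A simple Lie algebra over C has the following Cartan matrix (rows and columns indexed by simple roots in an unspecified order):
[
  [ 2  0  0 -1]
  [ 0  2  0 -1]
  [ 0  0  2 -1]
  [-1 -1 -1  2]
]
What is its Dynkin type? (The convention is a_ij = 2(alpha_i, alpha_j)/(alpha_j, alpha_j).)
type D_4

The matrix has rank 4 with 2's on the diagonal. Reading the off-diagonal entries as Dynkin edges (a single edge where a_ij = a_ji = -1; a double or triple edge where a_ij * a_ji = 2 or 3), the diagram is a chain of 2 nodes with a fork of two nodes at one end (D_4). One simple-root ordering that puts it in standard form is (alpha_2, alpha_4, alpha_1, alpha_3). So the algebra is type D_4, i.e. so(8).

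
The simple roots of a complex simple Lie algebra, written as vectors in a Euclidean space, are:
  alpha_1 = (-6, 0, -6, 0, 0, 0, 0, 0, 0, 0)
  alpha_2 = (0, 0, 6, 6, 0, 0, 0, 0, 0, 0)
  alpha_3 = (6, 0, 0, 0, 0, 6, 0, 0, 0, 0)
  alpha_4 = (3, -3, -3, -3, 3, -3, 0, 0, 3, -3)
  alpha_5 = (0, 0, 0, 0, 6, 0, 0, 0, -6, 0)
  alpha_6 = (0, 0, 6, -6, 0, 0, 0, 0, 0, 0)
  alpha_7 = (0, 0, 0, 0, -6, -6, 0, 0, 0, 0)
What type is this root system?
Compute the Cartan integers a_ij = 2(alpha_i, alpha_j)/(alpha_j, alpha_j); the resulting 7x7 Cartan matrix is
[[2, -1, -1, 0, 0, -1, 0], [-1, 2, 0, -1, 0, 0, 0], [-1, 0, 2, 0, 0, 0, -1], [0, -1, 0, 2, 0, 0, 0], [0, 0, 0, 0, 2, 0, -1], [-1, 0, 0, 0, 0, 2, 0], [0, 0, -1, 0, -1, 0, 2]].
All simple roots have the same length, so the diagram is simply laced. The associated Dynkin diagram is a chain of 6 nodes with one extra node attached to the third node from one end (E_7), so the type is E_7.

E_7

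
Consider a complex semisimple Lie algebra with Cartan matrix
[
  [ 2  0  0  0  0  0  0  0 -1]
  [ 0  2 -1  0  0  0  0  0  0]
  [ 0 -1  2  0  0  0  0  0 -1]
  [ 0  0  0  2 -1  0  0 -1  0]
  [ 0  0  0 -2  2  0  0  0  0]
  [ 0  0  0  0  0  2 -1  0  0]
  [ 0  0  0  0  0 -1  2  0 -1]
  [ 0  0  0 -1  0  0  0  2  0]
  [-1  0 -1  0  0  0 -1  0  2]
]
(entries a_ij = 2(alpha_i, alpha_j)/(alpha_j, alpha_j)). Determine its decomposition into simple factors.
The diagram associated to this matrix has two connected components: the simple roots {alpha_4, alpha_5, alpha_8} form a chain of 3 nodes with a double edge at one end; the terminal node there is the unique long simple root (C_3), and {alpha_1, alpha_2, alpha_3, alpha_6, alpha_7, alpha_9} form a chain of 5 nodes with one extra node attached to the third node from one end (E_6). A semisimple Lie algebra decomposes uniquely as the direct sum of simple ideals, one per connected component of its Dynkin diagram, so g ≅ C_3 ⊕ E_6 (dimension 21 + 78 = 99).

type C_3 + type E_6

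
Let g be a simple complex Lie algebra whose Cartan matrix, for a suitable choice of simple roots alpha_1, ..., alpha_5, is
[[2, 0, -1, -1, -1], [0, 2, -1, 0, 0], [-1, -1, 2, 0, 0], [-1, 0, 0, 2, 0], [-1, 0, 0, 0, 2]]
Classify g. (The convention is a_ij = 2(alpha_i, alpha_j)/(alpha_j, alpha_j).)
The matrix has rank 5 with 2's on the diagonal. Reading the off-diagonal entries as Dynkin edges (a single edge where a_ij = a_ji = -1; a double or triple edge where a_ij * a_ji = 2 or 3), the diagram is a chain of 3 nodes with a fork of two nodes at one end (D_5). One simple-root ordering that puts it in standard form is (alpha_2, alpha_3, alpha_1, alpha_5, alpha_4). So the algebra is type D_5, i.e. so(10).

D_5 (so(10))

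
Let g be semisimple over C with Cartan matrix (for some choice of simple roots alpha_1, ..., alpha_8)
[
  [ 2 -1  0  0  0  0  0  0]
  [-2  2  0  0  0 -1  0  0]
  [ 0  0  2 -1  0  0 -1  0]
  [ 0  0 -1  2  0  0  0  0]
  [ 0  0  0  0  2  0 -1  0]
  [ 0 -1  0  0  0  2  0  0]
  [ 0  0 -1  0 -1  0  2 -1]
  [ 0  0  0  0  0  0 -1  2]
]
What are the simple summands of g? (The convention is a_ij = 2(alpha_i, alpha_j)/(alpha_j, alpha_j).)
B_3 + D_5

The diagram associated to this matrix has two connected components: the simple roots {alpha_1, alpha_2, alpha_6} form a chain of 3 nodes with a double edge at one end; the terminal node there is the unique short simple root (B_3), and {alpha_3, alpha_4, alpha_5, alpha_7, alpha_8} form a chain of 3 nodes with a fork of two nodes at one end (D_5). A semisimple Lie algebra decomposes uniquely as the direct sum of simple ideals, one per connected component of its Dynkin diagram, so g ≅ B_3 ⊕ D_5 (dimension 21 + 45 = 66).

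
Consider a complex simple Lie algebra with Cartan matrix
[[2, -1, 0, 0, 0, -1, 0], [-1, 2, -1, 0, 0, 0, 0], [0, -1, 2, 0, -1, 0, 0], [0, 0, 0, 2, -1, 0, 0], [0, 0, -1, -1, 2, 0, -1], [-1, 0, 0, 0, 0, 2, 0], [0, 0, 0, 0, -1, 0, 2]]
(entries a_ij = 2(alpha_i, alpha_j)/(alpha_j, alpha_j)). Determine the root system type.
type D_7

The matrix has rank 7 with 2's on the diagonal. Reading the off-diagonal entries as Dynkin edges (a single edge where a_ij = a_ji = -1; a double or triple edge where a_ij * a_ji = 2 or 3), the diagram is a chain of 5 nodes with a fork of two nodes at one end (D_7). One simple-root ordering that puts it in standard form is (alpha_6, alpha_1, alpha_2, alpha_3, alpha_5, alpha_4, alpha_7). So the algebra is type D_7, i.e. so(14).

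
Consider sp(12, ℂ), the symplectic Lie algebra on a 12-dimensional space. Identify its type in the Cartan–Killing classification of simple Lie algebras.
This is sp(12), which has dimension 12(12+1)/2 = 78 and rank 12/2 = 6. In the classification of classical Lie algebras, the symplectic algebra sp(2n) has type C_n; here n = 6, so the Dynkin diagram is a chain of 6 nodes with a double edge at one end; the terminal node there is the unique long simple root (C_6). Hence the type is C_6.

C_6 (sp(12))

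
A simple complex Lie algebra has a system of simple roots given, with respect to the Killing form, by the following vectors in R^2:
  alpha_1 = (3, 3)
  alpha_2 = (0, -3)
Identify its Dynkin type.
type B_2

Compute the Cartan integers a_ij = 2(alpha_i, alpha_j)/(alpha_j, alpha_j); the resulting 2x2 Cartan matrix is
[[2, -2], [-1, 2]].
The roots have two lengths (squared-length ratio 2:1); the short ones are alpha_{2}. The associated Dynkin diagram is a chain of 2 nodes with a double edge at one end; the terminal node there is the unique short simple root (B_2), so the type is B_2 (the algebra so(5)).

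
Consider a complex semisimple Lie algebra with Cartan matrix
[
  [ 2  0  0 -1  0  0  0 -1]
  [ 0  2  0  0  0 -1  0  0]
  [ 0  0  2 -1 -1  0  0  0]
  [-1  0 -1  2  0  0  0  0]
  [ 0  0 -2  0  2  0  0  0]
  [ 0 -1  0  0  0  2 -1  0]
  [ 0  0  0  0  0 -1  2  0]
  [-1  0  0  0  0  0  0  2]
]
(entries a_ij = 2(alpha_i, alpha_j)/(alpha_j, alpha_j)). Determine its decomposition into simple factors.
A_3 (sl(4)) + C_5 (sp(10))

The diagram associated to this matrix has two connected components: the simple roots {alpha_2, alpha_6, alpha_7} form a chain of 3 nodes with single edges (A_3), and {alpha_1, alpha_3, alpha_4, alpha_5, alpha_8} form a chain of 5 nodes with a double edge at one end; the terminal node there is the unique long simple root (C_5). A semisimple Lie algebra decomposes uniquely as the direct sum of simple ideals, one per connected component of its Dynkin diagram, so g ≅ A_3 ⊕ C_5 (dimension 15 + 55 = 70).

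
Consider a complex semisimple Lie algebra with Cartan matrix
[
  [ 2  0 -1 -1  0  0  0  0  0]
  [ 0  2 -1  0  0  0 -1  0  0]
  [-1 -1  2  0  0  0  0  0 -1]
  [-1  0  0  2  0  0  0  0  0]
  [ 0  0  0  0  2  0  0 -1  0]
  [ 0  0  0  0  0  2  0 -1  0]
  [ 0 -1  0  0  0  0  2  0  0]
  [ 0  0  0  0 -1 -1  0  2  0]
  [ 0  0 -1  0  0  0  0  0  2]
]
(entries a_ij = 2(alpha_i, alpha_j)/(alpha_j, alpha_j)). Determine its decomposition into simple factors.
A3 ⊕ E6

The diagram associated to this matrix has two connected components: the simple roots {alpha_5, alpha_6, alpha_8} form a chain of 3 nodes with single edges (A_3), and {alpha_1, alpha_2, alpha_3, alpha_4, alpha_7, alpha_9} form a chain of 5 nodes with one extra node attached to the third node from one end (E_6). A semisimple Lie algebra decomposes uniquely as the direct sum of simple ideals, one per connected component of its Dynkin diagram, so g ≅ A_3 ⊕ E_6 (dimension 15 + 78 = 93).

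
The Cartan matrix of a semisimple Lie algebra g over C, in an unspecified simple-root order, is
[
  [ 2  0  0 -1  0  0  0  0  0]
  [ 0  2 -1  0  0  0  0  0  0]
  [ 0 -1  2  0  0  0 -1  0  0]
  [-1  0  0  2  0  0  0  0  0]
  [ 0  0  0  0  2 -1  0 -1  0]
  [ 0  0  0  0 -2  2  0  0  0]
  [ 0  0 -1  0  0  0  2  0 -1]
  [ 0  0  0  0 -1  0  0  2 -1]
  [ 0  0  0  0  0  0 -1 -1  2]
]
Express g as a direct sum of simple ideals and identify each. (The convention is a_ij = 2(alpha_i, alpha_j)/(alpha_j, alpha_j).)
A_2 ⊕ C_7

The diagram associated to this matrix has two connected components: the simple roots {alpha_1, alpha_4} form a chain of 2 nodes with single edges (A_2), and {alpha_2, alpha_3, alpha_5, alpha_6, alpha_7, alpha_8, alpha_9} form a chain of 7 nodes with a double edge at one end; the terminal node there is the unique long simple root (C_7). A semisimple Lie algebra decomposes uniquely as the direct sum of simple ideals, one per connected component of its Dynkin diagram, so g ≅ A_2 ⊕ C_7 (dimension 8 + 105 = 113).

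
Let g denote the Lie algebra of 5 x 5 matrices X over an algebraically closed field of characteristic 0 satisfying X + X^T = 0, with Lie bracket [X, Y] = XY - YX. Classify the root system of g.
B_2

This is so(5) with 5 odd, which has dimension 5(5-1)/2 = 10 and rank (5-1)/2 = 2. In the classification of classical Lie algebras, the orthogonal algebra so(2n+1) in an odd number of variables has type B_n; here n = 2, so the Dynkin diagram is a chain of 2 nodes with a double edge at one end; the terminal node there is the unique short simple root (B_2). Hence the type is B_2.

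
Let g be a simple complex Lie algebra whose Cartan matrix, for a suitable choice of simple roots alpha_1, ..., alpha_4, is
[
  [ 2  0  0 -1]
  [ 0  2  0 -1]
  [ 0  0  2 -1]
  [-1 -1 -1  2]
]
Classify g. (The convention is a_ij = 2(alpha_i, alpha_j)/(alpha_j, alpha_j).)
D_4

The matrix has rank 4 with 2's on the diagonal. Reading the off-diagonal entries as Dynkin edges (a single edge where a_ij = a_ji = -1; a double or triple edge where a_ij * a_ji = 2 or 3), the diagram is a chain of 2 nodes with a fork of two nodes at one end (D_4). One simple-root ordering that puts it in standard form is (alpha_2, alpha_4, alpha_1, alpha_3). So the algebra is type D_4, i.e. so(8).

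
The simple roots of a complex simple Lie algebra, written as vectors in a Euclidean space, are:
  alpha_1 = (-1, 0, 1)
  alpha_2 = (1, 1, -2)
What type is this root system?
Compute the Cartan integers a_ij = 2(alpha_i, alpha_j)/(alpha_j, alpha_j); the resulting 2x2 Cartan matrix is
[[2, -1], [-3, 2]].
The roots have two lengths (squared-length ratio 3:1); the short ones are alpha_{1}. The associated Dynkin diagram is two nodes joined by a triple edge (G_2), so the type is G_2.

type G_2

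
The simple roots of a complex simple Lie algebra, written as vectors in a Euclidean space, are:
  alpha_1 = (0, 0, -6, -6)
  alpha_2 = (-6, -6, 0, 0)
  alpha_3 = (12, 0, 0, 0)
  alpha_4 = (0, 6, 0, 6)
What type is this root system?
C_4

Compute the Cartan integers a_ij = 2(alpha_i, alpha_j)/(alpha_j, alpha_j); the resulting 4x4 Cartan matrix is
[[2, 0, 0, -1], [0, 2, -1, -1], [0, -2, 2, 0], [-1, -1, 0, 2]].
The roots have two lengths (squared-length ratio 2:1); the short ones are alpha_{1,2,4}. The associated Dynkin diagram is a chain of 4 nodes with a double edge at one end; the terminal node there is the unique long simple root (C_4), so the type is C_4 (the algebra sp(8)).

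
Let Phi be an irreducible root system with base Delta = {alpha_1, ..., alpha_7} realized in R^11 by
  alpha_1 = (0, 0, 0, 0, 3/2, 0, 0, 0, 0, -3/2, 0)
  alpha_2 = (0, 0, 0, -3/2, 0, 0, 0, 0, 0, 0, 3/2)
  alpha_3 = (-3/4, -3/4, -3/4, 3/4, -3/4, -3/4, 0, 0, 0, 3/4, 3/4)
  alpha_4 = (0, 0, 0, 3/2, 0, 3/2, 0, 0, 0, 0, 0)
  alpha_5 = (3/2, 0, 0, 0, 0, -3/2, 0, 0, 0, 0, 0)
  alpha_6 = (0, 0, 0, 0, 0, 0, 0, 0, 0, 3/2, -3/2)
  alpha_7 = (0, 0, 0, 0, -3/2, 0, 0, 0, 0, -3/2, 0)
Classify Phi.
Compute the Cartan integers a_ij = 2(alpha_i, alpha_j)/(alpha_j, alpha_j); the resulting 7x7 Cartan matrix is
[[2, 0, -1, 0, 0, -1, 0], [0, 2, 0, -1, 0, -1, 0], [-1, 0, 2, 0, 0, 0, 0], [0, -1, 0, 2, -1, 0, 0], [0, 0, 0, -1, 2, 0, 0], [-1, -1, 0, 0, 0, 2, -1], [0, 0, 0, 0, 0, -1, 2]].
All simple roots have the same length, so the diagram is simply laced. The associated Dynkin diagram is a chain of 6 nodes with one extra node attached to the third node from one end (E_7), so the type is E_7.

E_7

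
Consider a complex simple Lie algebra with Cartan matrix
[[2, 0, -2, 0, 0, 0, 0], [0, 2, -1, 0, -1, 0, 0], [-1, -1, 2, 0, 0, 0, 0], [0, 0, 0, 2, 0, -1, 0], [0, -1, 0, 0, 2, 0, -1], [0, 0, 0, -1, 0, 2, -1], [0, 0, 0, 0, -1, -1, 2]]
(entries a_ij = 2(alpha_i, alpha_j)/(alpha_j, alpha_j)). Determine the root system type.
The matrix has rank 7 with 2's on the diagonal. Reading the off-diagonal entries as Dynkin edges (a single edge where a_ij = a_ji = -1; a double or triple edge where a_ij * a_ji = 2 or 3), the diagram is a chain of 7 nodes with a double edge at one end; the terminal node there is the unique long simple root (C_7). One simple-root ordering that puts it in standard form is (alpha_4, alpha_6, alpha_7, alpha_5, alpha_2, alpha_3, alpha_1). So the algebra is type C_7, i.e. sp(14).

C7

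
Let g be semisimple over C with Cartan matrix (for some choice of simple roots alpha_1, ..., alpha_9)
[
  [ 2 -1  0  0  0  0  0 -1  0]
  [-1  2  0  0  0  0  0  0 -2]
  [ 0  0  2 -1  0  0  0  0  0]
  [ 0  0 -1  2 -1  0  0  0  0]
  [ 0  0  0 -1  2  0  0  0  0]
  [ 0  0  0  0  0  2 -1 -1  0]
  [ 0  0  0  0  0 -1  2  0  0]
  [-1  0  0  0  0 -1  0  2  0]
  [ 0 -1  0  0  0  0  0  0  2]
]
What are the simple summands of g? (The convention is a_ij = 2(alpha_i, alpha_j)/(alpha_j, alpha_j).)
A_3 + B_6

The diagram associated to this matrix has two connected components: the simple roots {alpha_3, alpha_4, alpha_5} form a chain of 3 nodes with single edges (A_3), and {alpha_1, alpha_2, alpha_6, alpha_7, alpha_8, alpha_9} form a chain of 6 nodes with a double edge at one end; the terminal node there is the unique short simple root (B_6). A semisimple Lie algebra decomposes uniquely as the direct sum of simple ideals, one per connected component of its Dynkin diagram, so g ≅ A_3 ⊕ B_6 (dimension 15 + 78 = 93).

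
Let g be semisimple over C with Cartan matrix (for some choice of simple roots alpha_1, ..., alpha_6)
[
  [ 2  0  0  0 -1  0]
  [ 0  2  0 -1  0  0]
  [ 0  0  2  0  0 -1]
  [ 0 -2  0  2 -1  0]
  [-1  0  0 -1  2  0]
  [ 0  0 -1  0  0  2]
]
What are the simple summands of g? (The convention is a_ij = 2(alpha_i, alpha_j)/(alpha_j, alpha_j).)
The diagram associated to this matrix has two connected components: the simple roots {alpha_3, alpha_6} form a chain of 2 nodes with single edges (A_2), and {alpha_1, alpha_2, alpha_4, alpha_5} form a chain of 4 nodes with a double edge at one end; the terminal node there is the unique short simple root (B_4). A semisimple Lie algebra decomposes uniquely as the direct sum of simple ideals, one per connected component of its Dynkin diagram, so g ≅ A_2 ⊕ B_4 (dimension 8 + 36 = 44).

type A_2 ⊕ type B_4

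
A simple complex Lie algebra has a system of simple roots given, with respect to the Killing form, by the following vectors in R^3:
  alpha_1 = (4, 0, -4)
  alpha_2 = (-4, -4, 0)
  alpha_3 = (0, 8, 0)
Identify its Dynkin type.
Compute the Cartan integers a_ij = 2(alpha_i, alpha_j)/(alpha_j, alpha_j); the resulting 3x3 Cartan matrix is
[[2, -1, 0], [-1, 2, -1], [0, -2, 2]].
The roots have two lengths (squared-length ratio 2:1); the short ones are alpha_{1,2}. The associated Dynkin diagram is a chain of 3 nodes with a double edge at one end; the terminal node there is the unique long simple root (C_3), so the type is C_3 (the algebra sp(6)).

type C_3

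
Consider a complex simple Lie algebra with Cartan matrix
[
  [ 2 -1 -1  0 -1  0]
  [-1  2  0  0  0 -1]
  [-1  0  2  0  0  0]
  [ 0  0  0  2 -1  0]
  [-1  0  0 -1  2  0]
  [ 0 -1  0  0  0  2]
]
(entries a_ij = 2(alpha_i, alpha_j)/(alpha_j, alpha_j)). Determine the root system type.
E_6

The matrix has rank 6 with 2's on the diagonal. Reading the off-diagonal entries as Dynkin edges (a single edge where a_ij = a_ji = -1; a double or triple edge where a_ij * a_ji = 2 or 3), the diagram is a chain of 5 nodes with one extra node attached to the third node from one end (E_6). One simple-root ordering that puts it in standard form is (alpha_6, alpha_3, alpha_2, alpha_1, alpha_5, alpha_4). So the algebra is type E_6.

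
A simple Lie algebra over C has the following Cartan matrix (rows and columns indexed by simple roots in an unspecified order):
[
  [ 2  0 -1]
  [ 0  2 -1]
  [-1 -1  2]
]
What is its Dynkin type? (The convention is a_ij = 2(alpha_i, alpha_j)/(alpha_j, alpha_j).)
A_3

The matrix has rank 3 with 2's on the diagonal. Reading the off-diagonal entries as Dynkin edges (a single edge where a_ij = a_ji = -1; a double or triple edge where a_ij * a_ji = 2 or 3), the diagram is a chain of 3 nodes with single edges (A_3). One simple-root ordering that puts it in standard form is (alpha_2, alpha_3, alpha_1). So the algebra is type A_3, i.e. sl(4).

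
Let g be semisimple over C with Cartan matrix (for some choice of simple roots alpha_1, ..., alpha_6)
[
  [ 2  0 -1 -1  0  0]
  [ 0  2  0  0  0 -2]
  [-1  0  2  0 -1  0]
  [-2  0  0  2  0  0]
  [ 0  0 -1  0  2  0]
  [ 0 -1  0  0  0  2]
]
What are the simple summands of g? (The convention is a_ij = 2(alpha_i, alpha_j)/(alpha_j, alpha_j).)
The diagram associated to this matrix has two connected components: the simple roots {alpha_2, alpha_6} form a chain of 2 nodes with a double edge at one end; the terminal node there is the unique short simple root (B_2), and {alpha_1, alpha_3, alpha_4, alpha_5} form a chain of 4 nodes with a double edge at one end; the terminal node there is the unique long simple root (C_4). A semisimple Lie algebra decomposes uniquely as the direct sum of simple ideals, one per connected component of its Dynkin diagram, so g ≅ B_2 ⊕ C_4 (dimension 10 + 36 = 46).

B2 + C4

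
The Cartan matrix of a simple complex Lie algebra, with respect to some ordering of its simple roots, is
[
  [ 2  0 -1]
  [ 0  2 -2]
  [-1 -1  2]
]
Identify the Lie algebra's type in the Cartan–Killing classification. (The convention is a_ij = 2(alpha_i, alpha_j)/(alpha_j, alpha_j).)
C_3

The matrix has rank 3 with 2's on the diagonal. Reading the off-diagonal entries as Dynkin edges (a single edge where a_ij = a_ji = -1; a double or triple edge where a_ij * a_ji = 2 or 3), the diagram is a chain of 3 nodes with a double edge at one end; the terminal node there is the unique long simple root (C_3). One simple-root ordering that puts it in standard form is (alpha_1, alpha_3, alpha_2). So the algebra is type C_3, i.e. sp(6).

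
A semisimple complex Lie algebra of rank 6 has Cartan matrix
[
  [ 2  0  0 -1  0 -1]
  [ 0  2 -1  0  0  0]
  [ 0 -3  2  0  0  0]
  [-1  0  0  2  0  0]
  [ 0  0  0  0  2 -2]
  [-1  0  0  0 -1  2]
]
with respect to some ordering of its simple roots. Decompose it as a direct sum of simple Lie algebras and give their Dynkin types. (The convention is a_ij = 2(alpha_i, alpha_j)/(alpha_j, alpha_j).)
The diagram associated to this matrix has two connected components: the simple roots {alpha_1, alpha_4, alpha_5, alpha_6} form a chain of 4 nodes with a double edge at one end; the terminal node there is the unique long simple root (C_4), and {alpha_2, alpha_3} form two nodes joined by a triple edge (G_2). A semisimple Lie algebra decomposes uniquely as the direct sum of simple ideals, one per connected component of its Dynkin diagram, so g ≅ C_4 ⊕ G_2 (dimension 36 + 14 = 50).

type C_4 ⊕ type G_2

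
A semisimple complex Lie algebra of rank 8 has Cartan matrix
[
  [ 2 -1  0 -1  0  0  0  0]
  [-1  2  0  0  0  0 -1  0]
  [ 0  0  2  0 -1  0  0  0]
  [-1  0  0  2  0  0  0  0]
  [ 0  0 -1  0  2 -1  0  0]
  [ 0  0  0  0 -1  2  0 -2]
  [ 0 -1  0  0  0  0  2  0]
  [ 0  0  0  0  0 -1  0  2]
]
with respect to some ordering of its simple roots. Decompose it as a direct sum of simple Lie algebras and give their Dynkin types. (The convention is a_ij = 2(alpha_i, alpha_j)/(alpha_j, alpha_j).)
A_4 (sl(5)) ⊕ B_4 (so(9))

The diagram associated to this matrix has two connected components: the simple roots {alpha_1, alpha_2, alpha_4, alpha_7} form a chain of 4 nodes with single edges (A_4), and {alpha_3, alpha_5, alpha_6, alpha_8} form a chain of 4 nodes with a double edge at one end; the terminal node there is the unique short simple root (B_4). A semisimple Lie algebra decomposes uniquely as the direct sum of simple ideals, one per connected component of its Dynkin diagram, so g ≅ A_4 ⊕ B_4 (dimension 24 + 36 = 60).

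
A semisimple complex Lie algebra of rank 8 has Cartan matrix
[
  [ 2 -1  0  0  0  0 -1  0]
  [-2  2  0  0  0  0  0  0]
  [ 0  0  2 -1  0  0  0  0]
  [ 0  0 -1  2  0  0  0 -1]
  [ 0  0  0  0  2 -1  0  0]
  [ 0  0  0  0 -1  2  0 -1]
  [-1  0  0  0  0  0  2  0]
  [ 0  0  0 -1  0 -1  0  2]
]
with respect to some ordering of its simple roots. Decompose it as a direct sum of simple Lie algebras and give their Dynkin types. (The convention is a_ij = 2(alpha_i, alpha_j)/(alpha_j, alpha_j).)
A_5 + C_3

The diagram associated to this matrix has two connected components: the simple roots {alpha_3, alpha_4, alpha_5, alpha_6, alpha_8} form a chain of 5 nodes with single edges (A_5), and {alpha_1, alpha_2, alpha_7} form a chain of 3 nodes with a double edge at one end; the terminal node there is the unique long simple root (C_3). A semisimple Lie algebra decomposes uniquely as the direct sum of simple ideals, one per connected component of its Dynkin diagram, so g ≅ A_5 ⊕ C_3 (dimension 35 + 21 = 56).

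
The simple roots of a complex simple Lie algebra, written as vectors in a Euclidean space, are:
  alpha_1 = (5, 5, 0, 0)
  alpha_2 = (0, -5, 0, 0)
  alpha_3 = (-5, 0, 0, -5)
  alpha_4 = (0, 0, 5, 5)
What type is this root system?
Compute the Cartan integers a_ij = 2(alpha_i, alpha_j)/(alpha_j, alpha_j); the resulting 4x4 Cartan matrix is
[[2, -2, -1, 0], [-1, 2, 0, 0], [-1, 0, 2, -1], [0, 0, -1, 2]].
The roots have two lengths (squared-length ratio 2:1); the short ones are alpha_{2}. The associated Dynkin diagram is a chain of 4 nodes with a double edge at one end; the terminal node there is the unique short simple root (B_4), so the type is B_4 (the algebra so(9)).

B_4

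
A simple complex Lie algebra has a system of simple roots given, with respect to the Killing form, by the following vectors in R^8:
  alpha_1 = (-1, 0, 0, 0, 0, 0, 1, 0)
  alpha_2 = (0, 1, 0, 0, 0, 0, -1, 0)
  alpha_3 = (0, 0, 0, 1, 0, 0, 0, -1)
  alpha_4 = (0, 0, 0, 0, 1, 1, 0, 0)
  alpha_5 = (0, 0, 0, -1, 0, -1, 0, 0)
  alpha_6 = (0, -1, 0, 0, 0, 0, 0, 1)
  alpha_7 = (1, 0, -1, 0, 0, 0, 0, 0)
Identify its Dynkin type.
Compute the Cartan integers a_ij = 2(alpha_i, alpha_j)/(alpha_j, alpha_j); the resulting 7x7 Cartan matrix is
[[2, -1, 0, 0, 0, 0, -1], [-1, 2, 0, 0, 0, -1, 0], [0, 0, 2, 0, -1, -1, 0], [0, 0, 0, 2, -1, 0, 0], [0, 0, -1, -1, 2, 0, 0], [0, -1, -1, 0, 0, 2, 0], [-1, 0, 0, 0, 0, 0, 2]].
All simple roots have the same length, so the diagram is simply laced. The associated Dynkin diagram is a chain of 7 nodes with single edges (A_7), so the type is A_7 (the algebra sl(8)).

A7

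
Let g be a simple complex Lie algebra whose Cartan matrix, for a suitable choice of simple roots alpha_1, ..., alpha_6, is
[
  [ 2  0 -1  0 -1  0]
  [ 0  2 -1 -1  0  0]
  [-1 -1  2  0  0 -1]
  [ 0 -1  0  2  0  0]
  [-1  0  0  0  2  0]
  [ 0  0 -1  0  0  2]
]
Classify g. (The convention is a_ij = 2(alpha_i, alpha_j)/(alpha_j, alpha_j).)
The matrix has rank 6 with 2's on the diagonal. Reading the off-diagonal entries as Dynkin edges (a single edge where a_ij = a_ji = -1; a double or triple edge where a_ij * a_ji = 2 or 3), the diagram is a chain of 5 nodes with one extra node attached to the third node from one end (E_6). One simple-root ordering that puts it in standard form is (alpha_5, alpha_6, alpha_1, alpha_3, alpha_2, alpha_4). So the algebra is type E_6.

E_6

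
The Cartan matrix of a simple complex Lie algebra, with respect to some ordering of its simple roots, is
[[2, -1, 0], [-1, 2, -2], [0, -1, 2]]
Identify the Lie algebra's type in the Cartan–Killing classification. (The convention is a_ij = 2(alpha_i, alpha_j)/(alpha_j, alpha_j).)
B_3

The matrix has rank 3 with 2's on the diagonal. Reading the off-diagonal entries as Dynkin edges (a single edge where a_ij = a_ji = -1; a double or triple edge where a_ij * a_ji = 2 or 3), the diagram is a chain of 3 nodes with a double edge at one end; the terminal node there is the unique short simple root (B_3). One simple-root ordering that puts it in standard form is (alpha_1, alpha_2, alpha_3). So the algebra is type B_3, i.e. so(7).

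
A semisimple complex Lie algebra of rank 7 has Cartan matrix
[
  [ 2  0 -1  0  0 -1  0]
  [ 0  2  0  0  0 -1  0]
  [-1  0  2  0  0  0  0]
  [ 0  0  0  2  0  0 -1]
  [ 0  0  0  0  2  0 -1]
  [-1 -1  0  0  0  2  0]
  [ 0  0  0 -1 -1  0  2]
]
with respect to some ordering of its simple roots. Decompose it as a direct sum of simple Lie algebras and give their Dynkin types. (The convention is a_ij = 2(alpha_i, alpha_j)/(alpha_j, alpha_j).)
A_3 + A_4

The diagram associated to this matrix has two connected components: the simple roots {alpha_4, alpha_5, alpha_7} form a chain of 3 nodes with single edges (A_3), and {alpha_1, alpha_2, alpha_3, alpha_6} form a chain of 4 nodes with single edges (A_4). A semisimple Lie algebra decomposes uniquely as the direct sum of simple ideals, one per connected component of its Dynkin diagram, so g ≅ A_3 ⊕ A_4 (dimension 15 + 24 = 39).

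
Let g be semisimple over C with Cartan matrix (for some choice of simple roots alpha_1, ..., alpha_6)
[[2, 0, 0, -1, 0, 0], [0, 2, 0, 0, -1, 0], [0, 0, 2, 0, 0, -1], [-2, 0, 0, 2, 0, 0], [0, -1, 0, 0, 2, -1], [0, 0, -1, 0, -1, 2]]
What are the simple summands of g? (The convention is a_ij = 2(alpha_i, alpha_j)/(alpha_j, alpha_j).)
The diagram associated to this matrix has two connected components: the simple roots {alpha_2, alpha_3, alpha_5, alpha_6} form a chain of 4 nodes with single edges (A_4), and {alpha_1, alpha_4} form a chain of 2 nodes with a double edge at one end; the terminal node there is the unique short simple root (B_2). A semisimple Lie algebra decomposes uniquely as the direct sum of simple ideals, one per connected component of its Dynkin diagram, so g ≅ A_4 ⊕ B_2 (dimension 24 + 10 = 34).

A_4 ⊕ B_2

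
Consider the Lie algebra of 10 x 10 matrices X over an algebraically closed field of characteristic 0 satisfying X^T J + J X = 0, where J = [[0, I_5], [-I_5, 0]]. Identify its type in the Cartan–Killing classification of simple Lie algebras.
C_5

This is sp(10), which has dimension 10(10+1)/2 = 55 and rank 10/2 = 5. In the classification of classical Lie algebras, the symplectic algebra sp(2n) has type C_n; here n = 5, so the Dynkin diagram is a chain of 5 nodes with a double edge at one end; the terminal node there is the unique long simple root (C_5). Hence the type is C_5.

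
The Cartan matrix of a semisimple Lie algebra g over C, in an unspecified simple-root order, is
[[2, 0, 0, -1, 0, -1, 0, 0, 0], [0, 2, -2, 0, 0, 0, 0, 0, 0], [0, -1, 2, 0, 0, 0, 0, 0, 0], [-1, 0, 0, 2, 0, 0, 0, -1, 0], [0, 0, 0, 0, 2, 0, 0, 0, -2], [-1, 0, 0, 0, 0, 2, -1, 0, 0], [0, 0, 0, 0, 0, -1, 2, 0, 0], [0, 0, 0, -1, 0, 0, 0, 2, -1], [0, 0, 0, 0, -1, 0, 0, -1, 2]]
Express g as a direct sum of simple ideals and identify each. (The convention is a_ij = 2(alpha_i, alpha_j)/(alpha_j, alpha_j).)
B_2 + C_7

The diagram associated to this matrix has two connected components: the simple roots {alpha_2, alpha_3} form a chain of 2 nodes with a double edge at one end; the terminal node there is the unique short simple root (B_2), and {alpha_1, alpha_4, alpha_5, alpha_6, alpha_7, alpha_8, alpha_9} form a chain of 7 nodes with a double edge at one end; the terminal node there is the unique long simple root (C_7). A semisimple Lie algebra decomposes uniquely as the direct sum of simple ideals, one per connected component of its Dynkin diagram, so g ≅ B_2 ⊕ C_7 (dimension 10 + 105 = 115).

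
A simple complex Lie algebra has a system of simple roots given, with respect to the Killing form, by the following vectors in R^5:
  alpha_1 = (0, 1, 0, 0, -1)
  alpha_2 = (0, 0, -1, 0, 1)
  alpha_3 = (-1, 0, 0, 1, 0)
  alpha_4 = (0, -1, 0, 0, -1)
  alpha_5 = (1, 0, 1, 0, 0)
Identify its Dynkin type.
D_5 (so(10))

Compute the Cartan integers a_ij = 2(alpha_i, alpha_j)/(alpha_j, alpha_j); the resulting 5x5 Cartan matrix is
[[2, -1, 0, 0, 0], [-1, 2, 0, -1, -1], [0, 0, 2, 0, -1], [0, -1, 0, 2, 0], [0, -1, -1, 0, 2]].
All simple roots have the same length, so the diagram is simply laced. The associated Dynkin diagram is a chain of 3 nodes with a fork of two nodes at one end (D_5), so the type is D_5 (the algebra so(10)).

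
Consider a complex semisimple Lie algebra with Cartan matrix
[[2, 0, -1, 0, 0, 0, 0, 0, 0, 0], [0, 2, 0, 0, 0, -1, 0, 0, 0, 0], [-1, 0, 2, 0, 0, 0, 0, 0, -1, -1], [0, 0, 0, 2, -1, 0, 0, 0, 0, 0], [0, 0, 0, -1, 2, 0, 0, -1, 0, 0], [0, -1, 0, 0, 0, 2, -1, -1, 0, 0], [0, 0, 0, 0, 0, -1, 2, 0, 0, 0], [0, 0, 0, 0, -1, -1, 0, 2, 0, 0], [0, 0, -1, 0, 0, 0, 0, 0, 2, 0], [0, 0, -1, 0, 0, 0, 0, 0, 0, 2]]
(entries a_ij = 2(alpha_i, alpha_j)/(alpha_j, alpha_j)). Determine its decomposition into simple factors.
The diagram associated to this matrix has two connected components: the simple roots {alpha_1, alpha_3, alpha_9, alpha_10} form a chain of 2 nodes with a fork of two nodes at one end (D_4), and {alpha_2, alpha_4, alpha_5, alpha_6, alpha_7, alpha_8} form a chain of 4 nodes with a fork of two nodes at one end (D_6). A semisimple Lie algebra decomposes uniquely as the direct sum of simple ideals, one per connected component of its Dynkin diagram, so g ≅ D_4 ⊕ D_6 (dimension 28 + 66 = 94).

D_4 + D_6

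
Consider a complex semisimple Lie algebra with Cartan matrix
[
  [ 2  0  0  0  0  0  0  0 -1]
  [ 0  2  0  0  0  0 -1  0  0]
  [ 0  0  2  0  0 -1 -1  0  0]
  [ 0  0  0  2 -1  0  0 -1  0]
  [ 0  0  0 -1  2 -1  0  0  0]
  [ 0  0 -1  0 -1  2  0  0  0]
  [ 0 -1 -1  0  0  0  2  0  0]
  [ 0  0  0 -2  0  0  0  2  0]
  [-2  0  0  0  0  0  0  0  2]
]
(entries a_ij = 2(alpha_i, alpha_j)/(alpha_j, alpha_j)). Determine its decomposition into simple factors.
B_2 + C_7

The diagram associated to this matrix has two connected components: the simple roots {alpha_1, alpha_9} form a chain of 2 nodes with a double edge at one end; the terminal node there is the unique short simple root (B_2), and {alpha_2, alpha_3, alpha_4, alpha_5, alpha_6, alpha_7, alpha_8} form a chain of 7 nodes with a double edge at one end; the terminal node there is the unique long simple root (C_7). A semisimple Lie algebra decomposes uniquely as the direct sum of simple ideals, one per connected component of its Dynkin diagram, so g ≅ B_2 ⊕ C_7 (dimension 10 + 105 = 115).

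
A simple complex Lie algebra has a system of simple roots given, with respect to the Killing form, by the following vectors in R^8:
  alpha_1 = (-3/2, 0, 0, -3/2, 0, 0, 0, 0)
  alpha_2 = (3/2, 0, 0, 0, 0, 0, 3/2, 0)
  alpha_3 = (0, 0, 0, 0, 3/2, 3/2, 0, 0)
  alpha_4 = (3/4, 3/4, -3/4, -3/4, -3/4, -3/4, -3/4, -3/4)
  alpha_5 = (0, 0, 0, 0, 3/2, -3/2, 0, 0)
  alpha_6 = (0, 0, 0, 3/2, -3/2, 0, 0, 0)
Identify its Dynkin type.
type E_6

Compute the Cartan integers a_ij = 2(alpha_i, alpha_j)/(alpha_j, alpha_j); the resulting 6x6 Cartan matrix is
[[2, -1, 0, 0, 0, -1], [-1, 2, 0, 0, 0, 0], [0, 0, 2, -1, 0, -1], [0, 0, -1, 2, 0, 0], [0, 0, 0, 0, 2, -1], [-1, 0, -1, 0, -1, 2]].
All simple roots have the same length, so the diagram is simply laced. The associated Dynkin diagram is a chain of 5 nodes with one extra node attached to the third node from one end (E_6), so the type is E_6.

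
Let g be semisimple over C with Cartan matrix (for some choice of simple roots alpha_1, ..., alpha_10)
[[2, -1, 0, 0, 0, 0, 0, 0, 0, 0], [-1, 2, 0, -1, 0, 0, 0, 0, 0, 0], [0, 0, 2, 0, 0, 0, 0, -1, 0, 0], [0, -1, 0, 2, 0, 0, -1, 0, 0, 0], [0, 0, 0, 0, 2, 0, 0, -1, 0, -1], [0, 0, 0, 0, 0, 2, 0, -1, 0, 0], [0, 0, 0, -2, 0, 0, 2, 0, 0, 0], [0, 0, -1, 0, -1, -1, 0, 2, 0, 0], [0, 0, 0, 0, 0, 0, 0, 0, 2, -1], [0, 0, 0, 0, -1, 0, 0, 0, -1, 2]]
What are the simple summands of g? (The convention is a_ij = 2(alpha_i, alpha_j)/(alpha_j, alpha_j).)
The diagram associated to this matrix has two connected components: the simple roots {alpha_1, alpha_2, alpha_4, alpha_7} form a chain of 4 nodes with a double edge at one end; the terminal node there is the unique long simple root (C_4), and {alpha_3, alpha_5, alpha_6, alpha_8, alpha_9, alpha_10} form a chain of 4 nodes with a fork of two nodes at one end (D_6). A semisimple Lie algebra decomposes uniquely as the direct sum of simple ideals, one per connected component of its Dynkin diagram, so g ≅ C_4 ⊕ D_6 (dimension 36 + 66 = 102).

C_4 (sp(8)) + D_6 (so(12))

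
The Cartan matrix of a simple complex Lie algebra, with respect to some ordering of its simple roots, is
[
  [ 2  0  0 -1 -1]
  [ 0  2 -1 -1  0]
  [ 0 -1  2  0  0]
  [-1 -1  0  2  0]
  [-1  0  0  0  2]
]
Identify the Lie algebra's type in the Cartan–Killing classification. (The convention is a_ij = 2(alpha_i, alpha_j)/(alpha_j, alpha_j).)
A5

The matrix has rank 5 with 2's on the diagonal. Reading the off-diagonal entries as Dynkin edges (a single edge where a_ij = a_ji = -1; a double or triple edge where a_ij * a_ji = 2 or 3), the diagram is a chain of 5 nodes with single edges (A_5). One simple-root ordering that puts it in standard form is (alpha_5, alpha_1, alpha_4, alpha_2, alpha_3). So the algebra is type A_5, i.e. sl(6).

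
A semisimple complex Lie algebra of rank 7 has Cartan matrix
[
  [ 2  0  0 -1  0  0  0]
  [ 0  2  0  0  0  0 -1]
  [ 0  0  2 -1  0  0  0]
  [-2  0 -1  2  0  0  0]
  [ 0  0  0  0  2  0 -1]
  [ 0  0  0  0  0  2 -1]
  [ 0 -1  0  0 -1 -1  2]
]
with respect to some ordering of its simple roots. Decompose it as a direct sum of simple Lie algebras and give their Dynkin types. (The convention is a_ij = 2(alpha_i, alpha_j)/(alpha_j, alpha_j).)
B_3 ⊕ D_4

The diagram associated to this matrix has two connected components: the simple roots {alpha_1, alpha_3, alpha_4} form a chain of 3 nodes with a double edge at one end; the terminal node there is the unique short simple root (B_3), and {alpha_2, alpha_5, alpha_6, alpha_7} form a chain of 2 nodes with a fork of two nodes at one end (D_4). A semisimple Lie algebra decomposes uniquely as the direct sum of simple ideals, one per connected component of its Dynkin diagram, so g ≅ B_3 ⊕ D_4 (dimension 21 + 28 = 49).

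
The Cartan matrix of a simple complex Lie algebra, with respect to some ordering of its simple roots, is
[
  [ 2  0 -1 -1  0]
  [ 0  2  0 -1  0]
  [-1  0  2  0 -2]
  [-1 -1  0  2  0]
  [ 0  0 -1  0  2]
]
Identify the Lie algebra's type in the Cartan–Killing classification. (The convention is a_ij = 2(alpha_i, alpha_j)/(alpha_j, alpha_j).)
type B_5

The matrix has rank 5 with 2's on the diagonal. Reading the off-diagonal entries as Dynkin edges (a single edge where a_ij = a_ji = -1; a double or triple edge where a_ij * a_ji = 2 or 3), the diagram is a chain of 5 nodes with a double edge at one end; the terminal node there is the unique short simple root (B_5). One simple-root ordering that puts it in standard form is (alpha_2, alpha_4, alpha_1, alpha_3, alpha_5). So the algebra is type B_5, i.e. so(11).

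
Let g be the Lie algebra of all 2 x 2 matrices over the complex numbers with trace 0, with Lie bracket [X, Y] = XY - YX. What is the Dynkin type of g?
type A_1

This is sl(2), which has dimension 2^2 - 1 = 3 and rank 2 - 1 = 1 (a Cartan subalgebra is the diagonal traceless matrices). In the classification of classical Lie algebras, the special linear algebra sl(n+1) has type A_n; here n = 1, so the Dynkin diagram is a chain of 1 nodes with single edges (A_1). Hence the type is A_1.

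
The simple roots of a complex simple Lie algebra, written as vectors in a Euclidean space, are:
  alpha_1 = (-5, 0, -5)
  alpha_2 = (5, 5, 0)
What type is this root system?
Compute the Cartan integers a_ij = 2(alpha_i, alpha_j)/(alpha_j, alpha_j); the resulting 2x2 Cartan matrix is
[[2, -1], [-1, 2]].
All simple roots have the same length, so the diagram is simply laced. The associated Dynkin diagram is a chain of 2 nodes with single edges (A_2), so the type is A_2 (the algebra sl(3)).

type A_2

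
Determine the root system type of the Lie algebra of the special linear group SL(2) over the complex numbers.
This is sl(2), which has dimension 2^2 - 1 = 3 and rank 2 - 1 = 1 (a Cartan subalgebra is the diagonal traceless matrices). In the classification of classical Lie algebras, the special linear algebra sl(n+1) has type A_n; here n = 1, so the Dynkin diagram is a chain of 1 nodes with single edges (A_1). Hence the type is A_1.

A_1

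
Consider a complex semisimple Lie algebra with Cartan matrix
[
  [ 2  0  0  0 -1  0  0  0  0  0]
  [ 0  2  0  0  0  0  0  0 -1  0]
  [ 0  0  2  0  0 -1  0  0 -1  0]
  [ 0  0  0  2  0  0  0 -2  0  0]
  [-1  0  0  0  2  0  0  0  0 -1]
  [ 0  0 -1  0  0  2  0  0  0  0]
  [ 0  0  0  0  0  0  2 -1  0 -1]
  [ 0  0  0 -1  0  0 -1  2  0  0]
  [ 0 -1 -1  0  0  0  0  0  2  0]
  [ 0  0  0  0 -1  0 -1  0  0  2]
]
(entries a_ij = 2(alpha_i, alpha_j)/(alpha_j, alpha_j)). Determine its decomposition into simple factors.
type A_4 ⊕ type C_6

The diagram associated to this matrix has two connected components: the simple roots {alpha_2, alpha_3, alpha_6, alpha_9} form a chain of 4 nodes with single edges (A_4), and {alpha_1, alpha_4, alpha_5, alpha_7, alpha_8, alpha_10} form a chain of 6 nodes with a double edge at one end; the terminal node there is the unique long simple root (C_6). A semisimple Lie algebra decomposes uniquely as the direct sum of simple ideals, one per connected component of its Dynkin diagram, so g ≅ A_4 ⊕ C_6 (dimension 24 + 78 = 102).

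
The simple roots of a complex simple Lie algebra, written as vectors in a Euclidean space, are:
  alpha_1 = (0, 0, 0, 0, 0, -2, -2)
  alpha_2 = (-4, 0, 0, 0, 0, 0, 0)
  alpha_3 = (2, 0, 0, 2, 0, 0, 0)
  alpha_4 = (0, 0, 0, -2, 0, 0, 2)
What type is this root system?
C_4

Compute the Cartan integers a_ij = 2(alpha_i, alpha_j)/(alpha_j, alpha_j); the resulting 4x4 Cartan matrix is
[[2, 0, 0, -1], [0, 2, -2, 0], [0, -1, 2, -1], [-1, 0, -1, 2]].
The roots have two lengths (squared-length ratio 2:1); the short ones are alpha_{1,3,4}. The associated Dynkin diagram is a chain of 4 nodes with a double edge at one end; the terminal node there is the unique long simple root (C_4), so the type is C_4 (the algebra sp(8)).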